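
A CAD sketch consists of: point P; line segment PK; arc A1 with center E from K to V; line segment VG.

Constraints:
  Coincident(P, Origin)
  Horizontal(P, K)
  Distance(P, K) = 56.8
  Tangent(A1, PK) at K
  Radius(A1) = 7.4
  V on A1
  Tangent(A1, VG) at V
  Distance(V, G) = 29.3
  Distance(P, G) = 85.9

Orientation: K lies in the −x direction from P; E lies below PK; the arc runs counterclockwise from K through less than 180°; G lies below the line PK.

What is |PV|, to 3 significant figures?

62.0

P is at the origin; PK is horizontal with |PK| = 56.8 and K on the −x side, so K = (-56.8, 0.00). Since A1 is tangent to PK there, EK ⟂ PK, so E = K + (0, -7.4) = (-56.8, -7.40). Since EV ⟂ VG (tangency), |EG| = √(7.4² + 29.3²) = 30.2 regardless of where V sits on A1. So G lies on both circle(P, 85.9) and circle(E, 30.2); the below-PK intersection is G = (-82.8, -22.7). V is the foot of the tangent from G: V = (-62.0, -2.14).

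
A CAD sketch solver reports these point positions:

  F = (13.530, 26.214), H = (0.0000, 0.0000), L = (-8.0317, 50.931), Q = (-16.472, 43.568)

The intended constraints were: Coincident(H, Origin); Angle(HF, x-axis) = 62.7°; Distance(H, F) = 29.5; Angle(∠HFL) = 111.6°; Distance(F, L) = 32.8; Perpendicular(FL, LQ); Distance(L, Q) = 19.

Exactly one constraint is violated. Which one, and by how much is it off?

Distance(L, Q) = 19 — off by 7.80.

H = (0.00, 0.00) ✓; HF at 62.70° ✓; |HF| = 29.50 ✓; ∠HFL = 111.6° ✓; |FL| = 32.80 ✓; ∠(FL, LQ) = 90.00° ✓; |LQ| = 11.20 ✗.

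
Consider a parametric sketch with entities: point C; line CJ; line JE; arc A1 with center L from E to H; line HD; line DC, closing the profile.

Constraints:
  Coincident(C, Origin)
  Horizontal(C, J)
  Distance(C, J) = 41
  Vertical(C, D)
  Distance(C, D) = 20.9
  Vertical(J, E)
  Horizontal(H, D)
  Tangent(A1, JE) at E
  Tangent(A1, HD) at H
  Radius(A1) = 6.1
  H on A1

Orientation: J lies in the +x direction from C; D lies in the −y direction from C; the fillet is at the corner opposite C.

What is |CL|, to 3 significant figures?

37.9

C and D share the same x with |CD| = 20.9 and D on the −y side, so D = (0.00, -20.9). The virtual corner opposite C is at (41.0, -20.9). A1 meets JE tangentially, so LE is at right angles to JE and the tangent condition forces LH to be normal to HD, with radius 6.1, so the center L sits 6.1 in from both sides at L = (34.9, -14.8). Then |CL| = |L − C| = 37.9.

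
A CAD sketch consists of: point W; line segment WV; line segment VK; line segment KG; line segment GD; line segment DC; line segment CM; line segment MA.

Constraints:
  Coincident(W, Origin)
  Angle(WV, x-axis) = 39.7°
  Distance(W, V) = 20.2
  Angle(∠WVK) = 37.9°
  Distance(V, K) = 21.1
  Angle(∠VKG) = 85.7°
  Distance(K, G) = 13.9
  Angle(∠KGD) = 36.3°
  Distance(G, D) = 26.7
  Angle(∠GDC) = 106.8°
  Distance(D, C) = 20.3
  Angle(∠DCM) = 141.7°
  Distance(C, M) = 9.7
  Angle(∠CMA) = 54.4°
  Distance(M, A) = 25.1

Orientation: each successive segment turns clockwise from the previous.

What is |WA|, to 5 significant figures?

15.662

W is at the origin; WV runs at 39.7° with length 20.2, so V = (15.542, 12.903). ∠WVK = 37.9° gives VK at -102.40° from the x-axis; with |VK| = 21.1, K = (11.011, -7.7047). ∠VKG = 85.7° gives KG at 163.30° from the x-axis; with |KG| = 13.9, G = (-2.3028, -3.7104). ∠KGD = 36.3° gives GD at 19.600° from the x-axis; with |GD| = 26.7, D = (22.850, 5.2462). ∠GDC = 106.8° gives DC at -53.600° from the x-axis; with |DC| = 20.3, C = (34.897, -11.093). ∠DCM = 141.7° gives CM at -91.900° from the x-axis; with |CM| = 9.7, M = (34.575, -20.788). ∠CMA = 54.4° gives MA at 142.50° from the x-axis; with |MA| = 25.1, A = (14.662, -5.5079). Then |WA| = |A − W| = 15.662.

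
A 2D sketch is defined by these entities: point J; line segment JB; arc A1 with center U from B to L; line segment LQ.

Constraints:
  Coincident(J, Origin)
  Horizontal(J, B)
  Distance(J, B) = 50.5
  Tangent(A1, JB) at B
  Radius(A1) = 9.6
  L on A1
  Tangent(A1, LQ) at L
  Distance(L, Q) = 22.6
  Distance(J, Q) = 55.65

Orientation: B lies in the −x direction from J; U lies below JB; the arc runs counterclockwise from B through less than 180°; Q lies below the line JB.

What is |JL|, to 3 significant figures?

60.2

Checks: |UL| = 9.600 ✓; ∠(UL, LQ) = 90.00° ✓; |LQ| = 22.60 ✓; |JQ| = 55.65 ✓.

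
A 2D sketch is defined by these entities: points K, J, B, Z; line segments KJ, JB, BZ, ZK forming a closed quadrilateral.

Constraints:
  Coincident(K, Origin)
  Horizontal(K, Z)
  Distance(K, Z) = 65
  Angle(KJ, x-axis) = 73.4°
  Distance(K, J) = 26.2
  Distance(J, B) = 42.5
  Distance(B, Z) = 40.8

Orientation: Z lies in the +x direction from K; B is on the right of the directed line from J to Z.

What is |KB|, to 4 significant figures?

29.35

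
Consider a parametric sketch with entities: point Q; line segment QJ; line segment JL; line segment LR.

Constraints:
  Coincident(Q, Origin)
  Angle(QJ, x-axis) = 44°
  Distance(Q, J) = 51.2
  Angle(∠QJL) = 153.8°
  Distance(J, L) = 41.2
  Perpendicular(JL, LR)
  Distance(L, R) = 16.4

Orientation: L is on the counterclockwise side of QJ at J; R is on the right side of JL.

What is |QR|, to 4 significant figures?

95.47

Q is at the origin; QJ runs at 44.0° with length 51.2, so J = 51.2·(cos 44.0°, sin 44.0°) = (36.83, 35.57). ∠QJL = 153.8°, so JL runs at 44.0° + (180° − 153.8°) = 70.20° from the x-axis; with |JL| = 41.2, L = J + 41.2·(cos 70.20°, sin 70.20°) = (50.79, 74.33). JL is perpendicular to LR; with |LR| = 16.4 on the right of JL, R = L + 16.4·(0.9409, -0.3387) = (66.22, 68.78). Then |QR| = |R − Q| = 95.47.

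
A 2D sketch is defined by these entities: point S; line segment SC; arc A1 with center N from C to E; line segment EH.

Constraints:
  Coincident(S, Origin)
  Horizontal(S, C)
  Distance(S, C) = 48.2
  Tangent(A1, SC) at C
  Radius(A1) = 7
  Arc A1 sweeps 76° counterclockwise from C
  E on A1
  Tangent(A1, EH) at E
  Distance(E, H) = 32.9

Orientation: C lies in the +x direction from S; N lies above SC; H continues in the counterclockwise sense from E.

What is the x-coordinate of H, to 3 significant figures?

63.0

S is at the origin; S and C share the same y with |SC| = 48.2 and C on the +x side, so C = (48.2, 0.00). The tangent condition forces NC to be normal to SC, so N = C + (0, 7) = (48.2, 7.00). On A1, C sits at bearing -90° from N; a 76° counterclockwise sweep puts E at bearing -14°, so E = N + 7.0·(cos -14°, sin -14°) = (55.0, 5.31). A1 meets EH tangentially, so NE is at right angles to EH, so EH runs along (−sin -14°, cos -14°); with |EH| = 32.9, H = (63.0, 37.2). So H.x = 63.0.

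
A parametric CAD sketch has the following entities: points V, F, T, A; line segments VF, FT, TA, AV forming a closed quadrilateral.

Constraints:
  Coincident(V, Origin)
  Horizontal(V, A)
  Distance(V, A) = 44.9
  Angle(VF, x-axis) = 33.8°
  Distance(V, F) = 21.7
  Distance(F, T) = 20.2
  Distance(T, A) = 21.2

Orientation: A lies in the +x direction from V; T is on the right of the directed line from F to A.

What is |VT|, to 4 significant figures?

25.82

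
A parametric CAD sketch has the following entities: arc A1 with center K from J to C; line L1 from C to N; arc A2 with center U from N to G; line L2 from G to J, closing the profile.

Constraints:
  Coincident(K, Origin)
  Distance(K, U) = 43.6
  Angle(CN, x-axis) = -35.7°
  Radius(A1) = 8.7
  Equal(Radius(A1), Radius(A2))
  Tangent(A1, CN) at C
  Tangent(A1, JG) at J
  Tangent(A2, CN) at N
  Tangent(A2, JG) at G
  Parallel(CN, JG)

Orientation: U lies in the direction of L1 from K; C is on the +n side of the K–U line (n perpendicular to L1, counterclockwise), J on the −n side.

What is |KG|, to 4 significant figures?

44.46

Tangency of A1 to both parallel lines with radius 8.7 puts C and J at K ± 8.7·n: C = (5.077, 7.065), J = (-5.077, -7.065). Equal radii place N and G the same way about U: N = U + 8.7·n = (40.48, -18.38), G = U − 8.7·n = (30.33, -32.51). Then |KG| = |G − K| = 44.46.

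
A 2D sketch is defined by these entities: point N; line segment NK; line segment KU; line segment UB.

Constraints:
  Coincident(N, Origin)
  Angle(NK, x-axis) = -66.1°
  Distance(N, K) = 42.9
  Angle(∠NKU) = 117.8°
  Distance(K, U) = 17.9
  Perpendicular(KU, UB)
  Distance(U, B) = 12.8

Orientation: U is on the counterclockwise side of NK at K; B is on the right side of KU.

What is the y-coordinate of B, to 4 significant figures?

-53.21

∠NKU = 117.8°, so KU runs at -66.1° + (180° − 117.8°) = -3.900° from the x-axis; with |KU| = 17.9, U = K + 17.9·(cos -3.900°, sin -3.900°) = (35.24, -40.44). The perpendicularity gives UB at right angles to KU; with |UB| = 12.8 on the right of KU, B = U + 12.8·(-0.06802, -0.9977) = (34.37, -53.21). So B.y = -53.21.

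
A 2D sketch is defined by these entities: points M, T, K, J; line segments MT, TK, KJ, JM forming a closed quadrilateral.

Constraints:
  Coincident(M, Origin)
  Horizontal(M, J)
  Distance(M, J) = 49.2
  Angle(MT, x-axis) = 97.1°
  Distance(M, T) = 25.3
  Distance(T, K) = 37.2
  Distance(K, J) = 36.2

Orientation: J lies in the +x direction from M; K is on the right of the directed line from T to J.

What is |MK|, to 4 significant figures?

16.02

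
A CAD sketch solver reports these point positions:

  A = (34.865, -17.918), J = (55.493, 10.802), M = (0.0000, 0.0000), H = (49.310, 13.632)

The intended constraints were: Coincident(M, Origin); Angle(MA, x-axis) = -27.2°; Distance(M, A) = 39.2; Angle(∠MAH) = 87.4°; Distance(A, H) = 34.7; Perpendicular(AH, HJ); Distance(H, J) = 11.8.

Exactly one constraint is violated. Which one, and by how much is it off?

Distance(H, J) = 11.8 — off by 5.00.

M = (0.00, 0.00) ✓; MA at -27.20° ✓; |MA| = 39.20 ✓; ∠MAH = 87.40° ✓; |AH| = 34.70 ✓; ∠(AH, HJ) = 89.99° ✓; |HJ| = 6.800 ✗.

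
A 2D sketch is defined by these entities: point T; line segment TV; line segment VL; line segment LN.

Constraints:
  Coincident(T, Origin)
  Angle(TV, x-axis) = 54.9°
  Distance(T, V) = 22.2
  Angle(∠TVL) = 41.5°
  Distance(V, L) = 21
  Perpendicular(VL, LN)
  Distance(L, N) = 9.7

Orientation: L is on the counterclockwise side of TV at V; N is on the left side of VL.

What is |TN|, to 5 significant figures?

6.6503

T is at the origin; TV runs at 54.9° with length 22.2, so V = 22.2·(cos 54.9°, sin 54.9°) = (12.765, 18.163). ∠TVL = 41.5°, so VL runs at 54.9° + (180° − 41.5°) = 193.40° from the x-axis; with |VL| = 21.0, L = V + 21.0·(cos 193.40°, sin 193.40°) = (-7.6632, 13.296). VL is perpendicular to LN; with |LN| = 9.7 on the left of VL, N = L + 9.7·(0.23175, -0.97278) = (-5.4152, 3.8603). Then |TN| = |N − T| = 6.6503.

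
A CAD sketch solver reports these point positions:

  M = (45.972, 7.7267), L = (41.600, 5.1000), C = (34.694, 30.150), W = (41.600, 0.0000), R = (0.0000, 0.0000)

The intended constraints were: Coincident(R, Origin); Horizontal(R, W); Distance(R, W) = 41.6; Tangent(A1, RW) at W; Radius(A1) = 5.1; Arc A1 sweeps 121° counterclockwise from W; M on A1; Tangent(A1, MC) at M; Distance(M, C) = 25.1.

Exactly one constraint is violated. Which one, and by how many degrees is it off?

Tangent(A1, MC) at M — off by 4.30°.

R = (0.00, 0.00) ✓; R.y = 0.00, W.y = 0.00 ✓; |RW| = 41.60 ✓; ∠(LW, WR) = 90.00° ✓; |LW| = 5.100 ✓; bearing(L→M) − bearing(L→W) = 121.0° ✓; |LM| = 5.100 ✓; ∠(LM, MC) = 94.30° ✗; |MC| = 25.10 ✓.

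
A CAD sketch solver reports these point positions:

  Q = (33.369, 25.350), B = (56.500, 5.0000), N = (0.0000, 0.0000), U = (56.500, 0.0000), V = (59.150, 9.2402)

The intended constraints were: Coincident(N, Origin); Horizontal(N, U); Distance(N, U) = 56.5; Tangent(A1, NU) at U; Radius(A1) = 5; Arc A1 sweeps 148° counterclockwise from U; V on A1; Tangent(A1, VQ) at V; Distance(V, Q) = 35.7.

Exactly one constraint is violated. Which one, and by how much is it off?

Distance(V, Q) = 35.7 — off by 5.30.

N = (0.00, 0.00) ✓; N.y = 0.00, U.y = 0.00 ✓; |NU| = 56.50 ✓; ∠(BU, UN) = 90.00° ✓; |BU| = 5.000 ✓; bearing(B→V) − bearing(B→U) = 148.0° ✓; |BV| = 5.000 ✓; ∠(BV, VQ) = 90.00° ✓; |VQ| = 30.40 ✗.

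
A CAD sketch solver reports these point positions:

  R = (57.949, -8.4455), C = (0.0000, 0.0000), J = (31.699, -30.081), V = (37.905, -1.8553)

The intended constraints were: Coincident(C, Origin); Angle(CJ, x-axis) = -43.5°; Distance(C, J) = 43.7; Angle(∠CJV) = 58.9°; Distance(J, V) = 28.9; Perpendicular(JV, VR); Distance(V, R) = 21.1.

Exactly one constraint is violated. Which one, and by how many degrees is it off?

Perpendicular(JV, VR) — off by 5.80°.

C = (0.00, 0.00) ✓; CJ at -43.50° ✓; |CJ| = 43.70 ✓; ∠CJV = 58.90° ✓; |JV| = 28.90 ✓; ∠(JV, VR) = 95.80° ✗; |VR| = 21.10 ✓.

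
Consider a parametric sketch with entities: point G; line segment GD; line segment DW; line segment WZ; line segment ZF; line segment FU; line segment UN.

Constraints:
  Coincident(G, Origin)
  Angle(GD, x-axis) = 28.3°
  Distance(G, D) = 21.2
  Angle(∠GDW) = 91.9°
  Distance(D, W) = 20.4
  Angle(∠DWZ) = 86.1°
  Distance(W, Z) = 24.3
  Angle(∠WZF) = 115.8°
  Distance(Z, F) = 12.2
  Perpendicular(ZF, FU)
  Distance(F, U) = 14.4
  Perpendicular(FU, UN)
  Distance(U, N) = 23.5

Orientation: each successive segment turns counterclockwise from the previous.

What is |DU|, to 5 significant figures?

15.570

∠WZF = 115.8° gives ZF at -85.500° from the x-axis; with |ZF| = 12.2, F = (-10.428, 3.9008). ZF is perpendicular to FU, so FU runs at 4.5000°; with |FU| = 14.4, U = (3.9279, 5.0306). Then |DU| = |U − D| = 15.570.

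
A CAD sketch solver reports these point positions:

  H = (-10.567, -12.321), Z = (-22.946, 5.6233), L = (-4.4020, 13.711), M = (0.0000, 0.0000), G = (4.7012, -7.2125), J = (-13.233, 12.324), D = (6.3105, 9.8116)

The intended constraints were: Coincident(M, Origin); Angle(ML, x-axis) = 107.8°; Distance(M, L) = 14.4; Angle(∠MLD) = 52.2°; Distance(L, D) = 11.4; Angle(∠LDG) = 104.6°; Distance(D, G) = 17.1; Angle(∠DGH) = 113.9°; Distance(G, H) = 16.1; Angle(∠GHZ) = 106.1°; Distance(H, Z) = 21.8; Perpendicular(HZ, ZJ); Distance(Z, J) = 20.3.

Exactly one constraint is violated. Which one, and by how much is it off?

Distance(Z, J) = 20.3 — off by 8.50.

M = (0.00, 0.00) ✓; ML at 107.8° ✓; |ML| = 14.40 ✓; ∠MLD = 52.20° ✓; |LD| = 11.40 ✓; ∠LDG = 104.6° ✓; |DG| = 17.10 ✓; ∠DGH = 113.9° ✓; |GH| = 16.10 ✓; ∠GHZ = 106.1° ✓; |HZ| = 21.80 ✓; ∠(HZ, ZJ) = 90.00° ✓; |ZJ| = 11.80 ✗.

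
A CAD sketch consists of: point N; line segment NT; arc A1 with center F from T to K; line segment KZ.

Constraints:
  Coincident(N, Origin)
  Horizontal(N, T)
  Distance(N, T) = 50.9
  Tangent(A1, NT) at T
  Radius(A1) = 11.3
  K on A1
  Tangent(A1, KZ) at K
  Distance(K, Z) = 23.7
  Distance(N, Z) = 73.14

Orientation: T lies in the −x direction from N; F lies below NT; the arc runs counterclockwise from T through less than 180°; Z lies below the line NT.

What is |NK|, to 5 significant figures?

62.895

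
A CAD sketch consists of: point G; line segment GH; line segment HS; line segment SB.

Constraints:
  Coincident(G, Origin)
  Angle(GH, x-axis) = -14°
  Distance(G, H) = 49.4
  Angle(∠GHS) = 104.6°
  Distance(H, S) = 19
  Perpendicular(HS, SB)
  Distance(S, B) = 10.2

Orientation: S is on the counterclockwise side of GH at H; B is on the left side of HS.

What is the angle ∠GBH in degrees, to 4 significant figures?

78.32°

G is at the origin; GH runs at -14.0° with length 49.4, so H = 49.4·(cos -14.0°, sin -14.0°) = (47.93, -11.95). ∠GHS = 104.6°, so HS runs at -14.0° + (180° − 104.6°) = 61.40° from the x-axis; with |HS| = 19.0, S = H + 19.0·(cos 61.40°, sin 61.40°) = (57.03, 4.731). HS ⟂ SB; with |SB| = 10.2 on the left of HS, B = S + 10.2·(-0.8780, 0.4787) = (48.07, 9.613). Then cos ∠GBH = BG·BH / (|BG||BH|), giving 78.32°.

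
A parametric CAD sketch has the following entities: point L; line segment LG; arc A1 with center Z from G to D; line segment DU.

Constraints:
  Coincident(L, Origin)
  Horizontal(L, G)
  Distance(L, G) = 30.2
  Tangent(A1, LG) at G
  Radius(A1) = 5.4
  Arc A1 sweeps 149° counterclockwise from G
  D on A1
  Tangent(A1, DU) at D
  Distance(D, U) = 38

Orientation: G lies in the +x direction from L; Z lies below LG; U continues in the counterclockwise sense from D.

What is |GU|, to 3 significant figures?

42.0

L is at the origin; LG is horizontal with |LG| = 30.2 and G on the +x side, so G = (30.2, 0.00). A1 meets LG tangentially, so ZG is at right angles to LG, so Z = G + (0, -5.4) = (30.2, -5.40). On A1, G sits at bearing 90° from Z; a 149° counterclockwise sweep puts D at bearing 239°, so D = Z + 5.4·(cos 239°, sin 239°) = (27.4, -10.0). Tangency of A1 to DU means the radius ZD is perpendicular to DU, so DU runs along (−sin 239°, cos 239°); with |DU| = 38.0, U = (60.0, -29.6). Then |GU| = |U − G| = 42.0.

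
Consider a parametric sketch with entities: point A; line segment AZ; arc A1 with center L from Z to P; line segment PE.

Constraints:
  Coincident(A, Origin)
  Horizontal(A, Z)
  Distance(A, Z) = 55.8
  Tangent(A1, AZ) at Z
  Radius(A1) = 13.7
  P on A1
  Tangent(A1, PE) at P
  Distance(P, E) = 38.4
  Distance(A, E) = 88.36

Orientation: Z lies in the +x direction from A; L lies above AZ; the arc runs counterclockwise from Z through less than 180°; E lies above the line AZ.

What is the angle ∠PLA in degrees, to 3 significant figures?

162°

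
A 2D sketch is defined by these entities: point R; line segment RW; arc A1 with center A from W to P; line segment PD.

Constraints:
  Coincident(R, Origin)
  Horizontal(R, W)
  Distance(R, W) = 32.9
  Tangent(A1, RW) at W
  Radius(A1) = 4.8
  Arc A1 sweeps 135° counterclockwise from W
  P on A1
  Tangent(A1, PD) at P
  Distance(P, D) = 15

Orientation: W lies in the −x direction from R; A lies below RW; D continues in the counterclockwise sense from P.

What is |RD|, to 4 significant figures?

31.83

R is at the origin; RW is horizontal with |RW| = 32.9 and W on the −x side, so W = (-32.90, 0.000). A1 meets RW tangentially, so AW is at right angles to RW, so A = W + (0, -4.8) = (-32.90, -4.800). On A1, W sits at bearing 90° from A; a 135° counterclockwise sweep puts P at bearing 225°, so P = A + 4.8·(cos 225°, sin 225°) = (-36.29, -8.194). Since A1 is tangent to PD there, AP ⟂ PD, so PD runs along (−sin 225°, cos 225°); with |PD| = 15.0, D = (-25.69, -18.80). Then |RD| = |D − R| = 31.83.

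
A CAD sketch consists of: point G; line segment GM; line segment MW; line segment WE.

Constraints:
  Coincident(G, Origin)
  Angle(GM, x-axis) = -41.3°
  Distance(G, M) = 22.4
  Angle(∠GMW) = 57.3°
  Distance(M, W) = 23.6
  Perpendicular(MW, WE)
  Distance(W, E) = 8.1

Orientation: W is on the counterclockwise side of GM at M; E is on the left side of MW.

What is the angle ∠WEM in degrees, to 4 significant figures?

71.06°

G is at the origin; GM runs at -41.3° with length 22.4, so M = 22.4·(cos -41.3°, sin -41.3°) = (16.83, -14.78). ∠GMW = 57.3°, so MW runs at -41.3° + (180° − 57.3°) = 81.40° from the x-axis; with |MW| = 23.6, W = M + 23.6·(cos 81.40°, sin 81.40°) = (20.36, 8.551). MW ⟂ WE; with |WE| = 8.1 on the left of MW, E = W + 8.1·(-0.9888, 0.1495) = (12.35, 9.762). Then cos ∠WEM = EW·EM / (|EW||EM|), giving 71.06°.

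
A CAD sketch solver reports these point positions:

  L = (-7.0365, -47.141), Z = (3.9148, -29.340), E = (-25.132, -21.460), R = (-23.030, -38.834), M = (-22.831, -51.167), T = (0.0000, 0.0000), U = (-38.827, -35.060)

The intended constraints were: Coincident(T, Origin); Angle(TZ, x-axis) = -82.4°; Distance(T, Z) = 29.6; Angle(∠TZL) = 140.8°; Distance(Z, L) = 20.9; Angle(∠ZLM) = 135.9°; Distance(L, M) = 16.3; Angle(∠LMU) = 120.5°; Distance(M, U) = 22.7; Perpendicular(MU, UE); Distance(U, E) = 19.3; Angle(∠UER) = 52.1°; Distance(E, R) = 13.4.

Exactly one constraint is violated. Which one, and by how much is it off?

Distance(E, R) = 13.4 — off by 4.10.

T = (0.00, 0.00) ✓; TZ at -82.40° ✓; |TZ| = 29.60 ✓; ∠TZL = 140.8° ✓; |ZL| = 20.90 ✓; ∠ZLM = 135.9° ✓; |LM| = 16.30 ✓; ∠LMU = 120.5° ✓; |MU| = 22.70 ✓; ∠(MU, UE) = 90.00° ✓; |UE| = 19.30 ✓; ∠UER = 52.10° ✓; |ER| = 17.50 ✗.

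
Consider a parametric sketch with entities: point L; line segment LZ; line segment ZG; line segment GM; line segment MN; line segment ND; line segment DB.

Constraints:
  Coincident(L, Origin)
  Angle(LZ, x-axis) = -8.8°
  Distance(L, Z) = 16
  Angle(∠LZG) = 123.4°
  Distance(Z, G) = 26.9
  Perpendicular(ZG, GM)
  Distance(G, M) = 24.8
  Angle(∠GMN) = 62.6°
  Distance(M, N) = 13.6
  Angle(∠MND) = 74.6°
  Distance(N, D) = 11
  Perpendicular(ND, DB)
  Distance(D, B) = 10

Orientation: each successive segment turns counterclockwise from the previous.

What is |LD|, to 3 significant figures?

31.2

L is at the origin; LZ runs at -8.8° with length 16.0, so Z = (15.8, -2.45). ∠LZG = 123.4° gives ZG at 47.8° from the x-axis; with |ZG| = 26.9, G = (33.9, 17.5). ZG ⟂ GM, so GM runs at 138°; with |GM| = 24.8, M = (15.5, 34.1). ∠GMN = 62.6° gives MN at -105° from the x-axis; with |MN| = 13.6, N = (12.0, 21.0). ∠MND = 74.6° gives ND at 0.600° from the x-axis; with |ND| = 11.0, D = (23.0, 21.1). Then |LD| = |D − L| = 31.2.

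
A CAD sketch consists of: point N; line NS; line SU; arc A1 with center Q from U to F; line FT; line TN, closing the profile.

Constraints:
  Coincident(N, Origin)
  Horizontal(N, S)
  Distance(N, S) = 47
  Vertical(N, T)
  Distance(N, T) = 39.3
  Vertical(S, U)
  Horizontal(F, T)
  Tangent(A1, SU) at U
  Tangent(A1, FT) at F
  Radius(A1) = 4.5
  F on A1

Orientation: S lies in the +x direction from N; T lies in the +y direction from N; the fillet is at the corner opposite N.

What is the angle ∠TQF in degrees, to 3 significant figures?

84.0°

N is at the origin; N and S share the same y with |NS| = 47.0 and S on the +x side, so S = (47.0, 0.00). NT is vertical with |NT| = 39.3 and T on the +y side, so T = (0.00, 39.3). The virtual corner opposite N is at (47.0, 39.3). The tangent condition forces QU to be normal to SU and since A1 is tangent to FT there, QF ⟂ FT, with radius 4.5, so the center Q sits 4.5 in from both sides at Q = (42.5, 34.8). That places the tangent points at U = (47.0, 34.8) on SU and F = (42.5, 39.3) on FT. Then cos ∠TQF = QT·QF / (|QT||QF|), giving 84.0°.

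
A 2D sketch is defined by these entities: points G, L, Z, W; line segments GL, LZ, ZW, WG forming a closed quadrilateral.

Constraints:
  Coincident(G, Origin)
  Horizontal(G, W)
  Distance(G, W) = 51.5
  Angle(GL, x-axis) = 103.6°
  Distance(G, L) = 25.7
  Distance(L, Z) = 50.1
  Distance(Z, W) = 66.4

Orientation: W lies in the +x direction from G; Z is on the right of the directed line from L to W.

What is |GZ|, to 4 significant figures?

26.90

Checks: |LZ| = 50.10 ✓; |ZW| = 66.40 ✓.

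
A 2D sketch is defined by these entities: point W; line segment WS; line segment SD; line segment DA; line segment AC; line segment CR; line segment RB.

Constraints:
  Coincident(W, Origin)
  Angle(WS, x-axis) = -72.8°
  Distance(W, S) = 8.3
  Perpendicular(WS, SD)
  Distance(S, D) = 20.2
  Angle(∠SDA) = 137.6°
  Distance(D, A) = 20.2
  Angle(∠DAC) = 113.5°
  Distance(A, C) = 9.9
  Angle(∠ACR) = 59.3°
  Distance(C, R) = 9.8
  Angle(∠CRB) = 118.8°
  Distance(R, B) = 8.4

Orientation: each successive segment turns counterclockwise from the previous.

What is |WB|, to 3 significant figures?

28.5

∠ACR = 59.3° gives CR at -113° from the x-axis; with |CR| = 9.8, R = (22.3, 14.5). ∠CRB = 118.8° gives RB at -52.0° from the x-axis; with |RB| = 8.4, B = (27.5, 7.84). Then |WB| = |B − W| = 28.5.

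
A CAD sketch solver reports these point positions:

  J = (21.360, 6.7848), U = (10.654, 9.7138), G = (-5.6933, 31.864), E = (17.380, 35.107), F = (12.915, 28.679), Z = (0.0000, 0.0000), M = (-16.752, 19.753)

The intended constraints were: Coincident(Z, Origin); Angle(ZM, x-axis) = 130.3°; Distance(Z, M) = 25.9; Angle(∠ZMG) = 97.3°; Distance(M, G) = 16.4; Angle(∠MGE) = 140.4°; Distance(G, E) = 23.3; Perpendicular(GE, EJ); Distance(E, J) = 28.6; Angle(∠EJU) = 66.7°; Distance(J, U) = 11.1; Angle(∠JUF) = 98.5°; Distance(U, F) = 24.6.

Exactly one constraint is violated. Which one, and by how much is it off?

Distance(U, F) = 24.6 — off by 5.50.

Z = (0.00, 0.00) ✓; ZM at 130.3° ✓; |ZM| = 25.90 ✓; ∠ZMG = 97.30° ✓; |MG| = 16.40 ✓; ∠MGE = 140.4° ✓; |GE| = 23.30 ✓; ∠(GE, EJ) = 90.00° ✓; |EJ| = 28.60 ✓; ∠EJU = 66.70° ✓; |JU| = 11.10 ✓; ∠JUF = 98.50° ✓; |UF| = 19.10 ✗.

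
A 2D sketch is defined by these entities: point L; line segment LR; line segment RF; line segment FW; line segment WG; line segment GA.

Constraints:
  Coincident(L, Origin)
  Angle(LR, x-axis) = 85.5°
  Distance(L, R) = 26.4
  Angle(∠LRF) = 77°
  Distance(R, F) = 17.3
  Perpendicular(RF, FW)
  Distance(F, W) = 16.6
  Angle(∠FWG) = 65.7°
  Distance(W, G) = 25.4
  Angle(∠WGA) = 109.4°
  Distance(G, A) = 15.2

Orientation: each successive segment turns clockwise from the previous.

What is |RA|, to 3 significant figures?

10.1

L is at the origin; LR runs at 85.5° with length 26.4, so R = (2.07, 26.3). ∠LRF = 77.0° gives RF at -17.5° from the x-axis; with |RF| = 17.3, F = (18.6, 21.1). The perpendicularity gives FW at right angles to RF, so FW runs at -108°; with |FW| = 16.6, W = (13.6, 5.28). ∠FWG = 65.7° gives WG at 138° from the x-axis; with |WG| = 25.4, G = (-5.36, 22.2). ∠WGA = 109.4° gives GA at 67.6° from the x-axis; with |GA| = 15.2, A = (0.436, 36.3). Then |RA| = |A − R| = 10.1.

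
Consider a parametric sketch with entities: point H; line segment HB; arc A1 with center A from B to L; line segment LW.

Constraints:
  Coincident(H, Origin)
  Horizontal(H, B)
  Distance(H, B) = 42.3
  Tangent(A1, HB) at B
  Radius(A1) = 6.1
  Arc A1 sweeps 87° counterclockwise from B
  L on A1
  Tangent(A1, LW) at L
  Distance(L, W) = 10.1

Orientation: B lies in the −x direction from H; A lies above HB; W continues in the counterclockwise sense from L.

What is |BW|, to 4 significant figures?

17.19

On A1, B sits at bearing -90° from A; an 87° counterclockwise sweep puts L at bearing -3°, so L = A + 6.1·(cos -3°, sin -3°) = (-36.21, 5.781). The tangent condition forces AL to be normal to LW, so LW runs along (−sin -3°, cos -3°); with |LW| = 10.1, W = (-35.68, 15.87). Then |BW| = |W − B| = 17.19.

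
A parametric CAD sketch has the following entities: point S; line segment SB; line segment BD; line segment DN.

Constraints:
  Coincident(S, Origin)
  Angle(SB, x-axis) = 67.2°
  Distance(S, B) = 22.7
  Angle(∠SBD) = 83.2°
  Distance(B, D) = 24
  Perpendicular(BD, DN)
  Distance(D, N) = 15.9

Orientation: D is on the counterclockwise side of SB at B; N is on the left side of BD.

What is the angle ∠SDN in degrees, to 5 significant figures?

43.396°

S is at the origin; SB runs at 67.2° with length 22.7, so B = 22.7·(cos 67.2°, sin 67.2°) = (8.7966, 20.926). ∠SBD = 83.2°, so BD runs at 67.2° + (180° − 83.2°) = 164.00° from the x-axis; with |BD| = 24.0, D = B + 24.0·(cos 164.00°, sin 164.00°) = (-14.274, 27.542). BD is perpendicular to DN; with |DN| = 15.9 on the left of BD, N = D + 15.9·(-0.27564, -0.96126) = (-18.656, 12.258). Then cos ∠SDN = DS·DN / (|DS||DN|), giving 43.396°.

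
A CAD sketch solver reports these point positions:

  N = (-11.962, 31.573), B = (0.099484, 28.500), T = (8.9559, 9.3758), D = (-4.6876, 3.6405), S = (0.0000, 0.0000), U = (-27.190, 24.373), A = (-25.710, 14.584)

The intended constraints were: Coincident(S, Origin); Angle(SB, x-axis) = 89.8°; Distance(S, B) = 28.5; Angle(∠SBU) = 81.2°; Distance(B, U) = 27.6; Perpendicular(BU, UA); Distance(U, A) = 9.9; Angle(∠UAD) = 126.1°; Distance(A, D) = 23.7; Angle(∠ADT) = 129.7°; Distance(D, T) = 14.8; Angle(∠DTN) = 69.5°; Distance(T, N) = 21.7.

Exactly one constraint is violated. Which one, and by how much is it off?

Distance(T, N) = 21.7 — off by 8.80.

S = (0.00, 0.00) ✓; SB at 89.80° ✓; |SB| = 28.50 ✓; ∠SBU = 81.20° ✓; |BU| = 27.60 ✓; ∠(BU, UA) = 90.00° ✓; |UA| = 9.900 ✓; ∠UAD = 126.1° ✓; |AD| = 23.70 ✓; ∠ADT = 129.7° ✓; |DT| = 14.80 ✓; ∠DTN = 69.50° ✓; |TN| = 30.50 ✗.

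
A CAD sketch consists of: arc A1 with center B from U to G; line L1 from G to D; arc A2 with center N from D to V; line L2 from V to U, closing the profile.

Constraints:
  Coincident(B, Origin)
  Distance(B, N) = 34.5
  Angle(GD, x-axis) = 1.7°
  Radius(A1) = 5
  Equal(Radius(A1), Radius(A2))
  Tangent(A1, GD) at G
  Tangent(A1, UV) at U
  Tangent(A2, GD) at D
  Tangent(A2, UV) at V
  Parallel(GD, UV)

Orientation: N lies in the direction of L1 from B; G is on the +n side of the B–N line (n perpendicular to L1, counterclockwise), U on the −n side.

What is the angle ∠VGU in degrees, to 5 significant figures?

73.836°

The slot axis is L1's direction at 1.7°, so u = (cos 1.7°, sin 1.7°) = (0.99956, 0.029666) and n = (−sin 1.7°, cos 1.7°) = (-0.029666, 0.99956). B is at the origin and N lies 34.5 along u from B, so N = 34.5·u = (34.485, 1.0235). Tangency of A1 to both parallel lines with radius 5.0 puts G and U at B ± 5.0·n: G = (-0.14833, 4.9978), U = (0.14833, -4.9978). Equal radii place D and V the same way about N: D = N + 5.0·n = (34.336, 6.0213), V = N − 5.0·n = (34.633, -3.9743). Then cos ∠VGU = GV·GU / (|GV||GU|), giving 73.836°.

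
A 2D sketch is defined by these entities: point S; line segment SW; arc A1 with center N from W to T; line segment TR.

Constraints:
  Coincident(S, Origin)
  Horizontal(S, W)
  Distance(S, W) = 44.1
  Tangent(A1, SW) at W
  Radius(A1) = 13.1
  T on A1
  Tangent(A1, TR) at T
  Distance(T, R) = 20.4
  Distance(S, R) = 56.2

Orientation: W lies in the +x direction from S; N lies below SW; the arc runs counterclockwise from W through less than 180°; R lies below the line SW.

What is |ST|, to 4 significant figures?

37.78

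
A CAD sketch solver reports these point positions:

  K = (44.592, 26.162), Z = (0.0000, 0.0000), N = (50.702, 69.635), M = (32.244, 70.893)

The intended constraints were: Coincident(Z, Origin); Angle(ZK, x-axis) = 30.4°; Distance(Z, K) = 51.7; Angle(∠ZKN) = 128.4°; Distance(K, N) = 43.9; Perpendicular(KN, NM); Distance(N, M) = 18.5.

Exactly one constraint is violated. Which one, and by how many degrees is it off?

Perpendicular(KN, NM) — off by 4.10°.

Z = (0.00, 0.00) ✓; ZK at 30.40° ✓; |ZK| = 51.70 ✓; ∠ZKN = 128.4° ✓; |KN| = 43.90 ✓; ∠(KN, NM) = 94.10° ✗; |NM| = 18.50 ✓.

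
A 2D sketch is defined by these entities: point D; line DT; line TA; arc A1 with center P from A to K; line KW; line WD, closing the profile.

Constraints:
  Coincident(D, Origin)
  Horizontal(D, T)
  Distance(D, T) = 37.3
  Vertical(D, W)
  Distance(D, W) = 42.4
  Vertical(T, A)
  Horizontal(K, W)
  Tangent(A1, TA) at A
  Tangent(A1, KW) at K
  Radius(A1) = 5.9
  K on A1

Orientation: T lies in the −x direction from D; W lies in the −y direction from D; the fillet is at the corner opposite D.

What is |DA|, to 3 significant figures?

52.2

The virtual corner opposite D is at (-37.3, -42.4). Tangency of A1 to TA means the radius PA is perpendicular to TA and since A1 is tangent to KW there, PK ⟂ KW, with radius 5.9, so the center P sits 5.9 in from both sides at P = (-31.4, -36.5). That places the tangent points at A = (-37.3, -36.5) on TA and K = (-31.4, -42.4) on KW. Then |DA| = |A − D| = 52.2.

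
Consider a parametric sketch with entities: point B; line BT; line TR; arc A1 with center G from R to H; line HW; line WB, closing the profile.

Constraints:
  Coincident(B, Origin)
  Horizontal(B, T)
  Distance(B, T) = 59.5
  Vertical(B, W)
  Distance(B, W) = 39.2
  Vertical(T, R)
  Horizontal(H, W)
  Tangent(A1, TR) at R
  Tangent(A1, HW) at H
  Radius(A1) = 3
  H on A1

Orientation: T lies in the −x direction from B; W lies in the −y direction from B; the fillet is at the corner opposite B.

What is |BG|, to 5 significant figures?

67.102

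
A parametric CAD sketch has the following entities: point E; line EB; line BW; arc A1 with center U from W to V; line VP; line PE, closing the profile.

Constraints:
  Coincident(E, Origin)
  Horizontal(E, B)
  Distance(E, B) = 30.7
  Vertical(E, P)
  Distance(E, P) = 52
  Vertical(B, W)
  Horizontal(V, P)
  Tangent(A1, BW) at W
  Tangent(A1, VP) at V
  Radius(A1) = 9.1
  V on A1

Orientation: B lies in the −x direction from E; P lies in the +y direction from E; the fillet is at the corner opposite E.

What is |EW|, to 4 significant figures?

52.75

E is at the origin; E and B share the same y with |EB| = 30.7 and B on the −x side, so B = (-30.70, 0.000). EP is vertical with |EP| = 52.0 and P on the +y side, so P = (0.000, 52.00). The virtual corner opposite E is at (-30.70, 52.00). The tangent condition forces UW to be normal to BW and since A1 is tangent to VP there, UV ⟂ VP, with radius 9.1, so the center U sits 9.1 in from both sides at U = (-21.60, 42.90). That places the tangent points at W = (-30.70, 42.90) on BW and V = (-21.60, 52.00) on VP. Then |EW| = |W − E| = 52.75.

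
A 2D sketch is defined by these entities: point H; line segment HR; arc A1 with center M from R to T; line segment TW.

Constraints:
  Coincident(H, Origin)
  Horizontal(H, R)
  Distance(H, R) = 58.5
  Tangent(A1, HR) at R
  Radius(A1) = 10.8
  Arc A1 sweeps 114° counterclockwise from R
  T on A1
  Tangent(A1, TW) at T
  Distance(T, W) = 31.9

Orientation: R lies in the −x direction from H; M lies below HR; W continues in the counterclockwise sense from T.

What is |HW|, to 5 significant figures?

70.949

H is at the origin; H and R share the same y with |HR| = 58.5 and R on the −x side, so R = (-58.500, 0.0000). The tangent condition forces MR to be normal to HR, so M = R + (0, -10.8) = (-58.500, -10.800). On A1, R sits at bearing 90° from M; a 114° counterclockwise sweep puts T at bearing 204°, so T = M + 10.8·(cos 204°, sin 204°) = (-68.366, -15.193). The tangent condition forces MT to be normal to TW, so TW runs along (−sin 204°, cos 204°); with |TW| = 31.9, W = (-55.391, -44.335). Then |HW| = |W − H| = 70.949.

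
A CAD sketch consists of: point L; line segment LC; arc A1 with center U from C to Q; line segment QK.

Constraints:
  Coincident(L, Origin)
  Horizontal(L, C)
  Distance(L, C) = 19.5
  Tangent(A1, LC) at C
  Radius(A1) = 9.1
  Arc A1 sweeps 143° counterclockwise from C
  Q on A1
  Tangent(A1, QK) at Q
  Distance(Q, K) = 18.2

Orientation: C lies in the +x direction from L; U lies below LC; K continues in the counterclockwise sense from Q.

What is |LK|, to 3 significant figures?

39.5

L is at the origin; LC is horizontal with |LC| = 19.5 and C on the +x side, so C = (19.5, 0.00). A1 meets LC tangentially, so UC is at right angles to LC, so U = C + (0, -9.1) = (19.5, -9.10). On A1, C sits at bearing 90° from U; a 143° counterclockwise sweep puts Q at bearing 233°, so Q = U + 9.1·(cos 233°, sin 233°) = (14.0, -16.4). The tangent condition forces UQ to be normal to QK, so QK runs along (−sin 233°, cos 233°); with |QK| = 18.2, K = (28.6, -27.3). Then |LK| = |K − L| = 39.5.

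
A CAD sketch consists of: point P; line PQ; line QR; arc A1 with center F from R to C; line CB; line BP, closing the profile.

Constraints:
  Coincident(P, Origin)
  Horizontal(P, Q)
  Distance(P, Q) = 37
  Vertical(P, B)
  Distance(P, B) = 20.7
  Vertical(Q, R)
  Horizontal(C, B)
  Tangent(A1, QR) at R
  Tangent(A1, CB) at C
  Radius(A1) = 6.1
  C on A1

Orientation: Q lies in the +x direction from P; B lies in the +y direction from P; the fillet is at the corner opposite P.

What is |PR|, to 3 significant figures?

39.8

The virtual corner opposite P is at (37.0, 20.7). The tangent condition forces FR to be normal to QR and since A1 is tangent to CB there, FC ⟂ CB, with radius 6.1, so the center F sits 6.1 in from both sides at F = (30.9, 14.6). That places the tangent points at R = (37.0, 14.6) on QR and C = (30.9, 20.7) on CB. Then |PR| = |R − P| = 39.8.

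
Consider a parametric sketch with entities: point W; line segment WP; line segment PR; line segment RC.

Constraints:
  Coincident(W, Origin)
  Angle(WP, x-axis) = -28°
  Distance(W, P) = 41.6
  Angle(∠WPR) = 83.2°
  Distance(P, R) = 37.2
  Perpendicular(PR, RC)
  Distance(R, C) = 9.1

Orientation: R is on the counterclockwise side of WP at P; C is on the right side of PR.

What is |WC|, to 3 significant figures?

59.9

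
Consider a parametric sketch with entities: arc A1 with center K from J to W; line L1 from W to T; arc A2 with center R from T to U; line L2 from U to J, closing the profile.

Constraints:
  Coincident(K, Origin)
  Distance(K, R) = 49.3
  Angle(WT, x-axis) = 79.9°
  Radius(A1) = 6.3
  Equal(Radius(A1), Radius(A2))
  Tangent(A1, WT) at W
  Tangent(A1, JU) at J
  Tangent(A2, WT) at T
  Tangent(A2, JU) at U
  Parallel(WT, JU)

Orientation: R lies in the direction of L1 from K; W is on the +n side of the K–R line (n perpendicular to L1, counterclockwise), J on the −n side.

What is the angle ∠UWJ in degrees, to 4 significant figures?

75.66°

The slot axis is L1's direction at 79.9°, so u = (cos 79.9°, sin 79.9°) = (0.1754, 0.9845) and n = (−sin 79.9°, cos 79.9°) = (-0.9845, 0.1754). K is at the origin and R lies 49.3 along u from K, so R = 49.3·u = (8.646, 48.54). Tangency of A1 to both parallel lines with radius 6.3 puts W and J at K ± 6.3·n: W = (-6.202, 1.105), J = (6.202, -1.105). Equal radii place T and U the same way about R: T = R + 6.3·n = (2.443, 49.64), U = R − 6.3·n = (14.85, 47.43). Then cos ∠UWJ = WU·WJ / (|WU||WJ|), giving 75.66°.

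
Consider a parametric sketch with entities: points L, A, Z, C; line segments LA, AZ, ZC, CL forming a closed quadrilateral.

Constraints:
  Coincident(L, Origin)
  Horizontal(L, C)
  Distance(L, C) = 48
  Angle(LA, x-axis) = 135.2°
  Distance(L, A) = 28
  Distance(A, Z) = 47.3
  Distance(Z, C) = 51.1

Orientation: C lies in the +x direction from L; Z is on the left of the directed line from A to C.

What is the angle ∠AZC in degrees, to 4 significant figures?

91.74°

Checks: |AZ| = 47.30 ✓; |ZC| = 51.10 ✓.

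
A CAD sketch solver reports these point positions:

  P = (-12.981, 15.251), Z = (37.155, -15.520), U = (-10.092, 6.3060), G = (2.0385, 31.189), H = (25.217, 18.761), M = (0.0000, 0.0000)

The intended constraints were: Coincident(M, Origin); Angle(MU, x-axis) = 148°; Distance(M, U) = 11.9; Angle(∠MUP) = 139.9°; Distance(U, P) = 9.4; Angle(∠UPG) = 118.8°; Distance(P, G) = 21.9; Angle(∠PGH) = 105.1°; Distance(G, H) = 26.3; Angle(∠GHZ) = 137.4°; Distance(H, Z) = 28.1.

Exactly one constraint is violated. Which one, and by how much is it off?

Distance(H, Z) = 28.1 — off by 8.20.

M = (0.00, 0.00) ✓; MU at 148.0° ✓; |MU| = 11.90 ✓; ∠MUP = 139.9° ✓; |UP| = 9.400 ✓; ∠UPG = 118.8° ✓; |PG| = 21.90 ✓; ∠PGH = 105.1° ✓; |GH| = 26.30 ✓; ∠GHZ = 137.4° ✓; |HZ| = 36.30 ✗.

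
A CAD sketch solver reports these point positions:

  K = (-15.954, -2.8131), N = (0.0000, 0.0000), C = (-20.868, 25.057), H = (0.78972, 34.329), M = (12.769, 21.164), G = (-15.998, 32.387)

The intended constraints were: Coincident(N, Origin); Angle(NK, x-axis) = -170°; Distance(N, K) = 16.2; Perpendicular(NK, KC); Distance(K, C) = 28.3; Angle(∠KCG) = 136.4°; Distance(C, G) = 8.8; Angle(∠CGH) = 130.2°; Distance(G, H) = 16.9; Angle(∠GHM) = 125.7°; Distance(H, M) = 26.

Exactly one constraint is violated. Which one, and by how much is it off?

Distance(H, M) = 26 — off by 8.20.

N = (0.00, 0.00) ✓; NK at -170.0° ✓; |NK| = 16.20 ✓; ∠(NK, KC) = 90.00° ✓; |KC| = 28.30 ✓; ∠KCG = 136.4° ✓; |CG| = 8.800 ✓; ∠CGH = 130.2° ✓; |GH| = 16.90 ✓; ∠GHM = 125.7° ✓; |HM| = 17.80 ✗.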